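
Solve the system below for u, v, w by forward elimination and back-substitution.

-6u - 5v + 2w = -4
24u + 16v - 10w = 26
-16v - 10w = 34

Forward elimination on [A|b]:
R2 <- R2 - (-4)*R1:  [  0  -4  -2  10 ]
R3 <- R3 - (4)*R2:  [  0   0  -2  -6 ]
Row echelon form:
[ -6  -5   2  |  -4 ]
[  0  -4  -2  |  10 ]
[  0   0  -2  |  -6 ]
Back-substitution:
w = (-6) / -2 = 3
v = (10 - (-2)*(3)) / -4 = -4
u = (-4 - (-5)*(-4) - (2)*(3)) / -6 = 5

(5, -4, 3)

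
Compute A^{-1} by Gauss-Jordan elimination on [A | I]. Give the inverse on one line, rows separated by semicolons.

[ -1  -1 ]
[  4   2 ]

inverse = [1 1/2; -2 -1/2]

Gauss-Jordan on [A | I]:
R1 <- (1/-1)*R1:  [  1   1  |  -1   0 ]
R2 <- R2 - (4)*R1:  [  0  -2  |   4   1 ]
R2 <- (1/-2)*R2:  [    0     1  |    -2  -1/2 ]
R1 <- R1 - (1)*R2:  [   1    0  |    1  1/2 ]
Right block of [I | A^{-1}] is the inverse:
[  1   1/2 ]
[ -2  -1/2 ]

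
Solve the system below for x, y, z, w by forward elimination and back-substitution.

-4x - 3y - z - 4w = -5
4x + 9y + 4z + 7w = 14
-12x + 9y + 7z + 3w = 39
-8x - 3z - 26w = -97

Forward elimination on [A|b]:
R2 <- R2 - (-1)*R1:  [ 0  6  3  3  9 ]
R3 <- R3 - (3)*R1:  [  0  18  10  15  54 ]
R4 <- R4 - (2)*R1:  [   0    6   -1  -18  -87 ]
R3 <- R3 - (3)*R2:  [  0   0   1   6  27 ]
R4 <- R4 - (1)*R2:  [   0    0   -4  -21  -96 ]
R4 <- R4 - (-4)*R3:  [  0   0   0   3  12 ]
Row echelon form:
[ -4  -3  -1  -4  |  -5 ]
[  0   6   3   3  |   9 ]
[  0   0   1   6  |  27 ]
[  0   0   0   3  |  12 ]
Back-substitution:
w = (12) / 3 = 4
z = (27 - (6)*(4)) / 1 = 3
y = (9 - (3)*(3) - (3)*(4)) / 6 = -2
x = (-5 - (-3)*(-2) - (-1)*(3) - (-4)*(4)) / -4 = -2

(-2, -2, 3, 4)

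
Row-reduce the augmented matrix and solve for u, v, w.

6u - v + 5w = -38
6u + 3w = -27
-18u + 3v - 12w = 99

(-2, 1, -5)

Forward elimination on [A|b]:
R2 <- R2 - (1)*R1:  [  0   1  -2  11 ]
R3 <- R3 - (-3)*R1:  [   0    0    3  -15 ]
Row echelon form:
[ 6  -1   5  |  -38 ]
[ 0   1  -2  |   11 ]
[ 0   0   3  |  -15 ]
Back-substitution:
w = (-15) / 3 = -5
v = (11 - (-2)*(-5)) / 1 = 1
u = (-38 - (-1)*(1) - (5)*(-5)) / 6 = -2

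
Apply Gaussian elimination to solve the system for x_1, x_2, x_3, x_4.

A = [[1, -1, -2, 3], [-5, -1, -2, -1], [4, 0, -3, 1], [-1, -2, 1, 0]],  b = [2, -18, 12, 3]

Forward elimination on [A|b]:
R2 <- R2 - (-5)*R1:  [   0   -6  -12   14   -8 ]
R3 <- R3 - (4)*R1:  [   0    4    5  -11    4 ]
R4 <- R4 - (-1)*R1:  [  0  -3  -1   3   5 ]
R3 <- R3 - (-2/3)*R2:  [    0     0    -3  -5/3  -4/3 ]
R4 <- R4 - (1/2)*R2:  [  0   0   5  -4   9 ]
R4 <- R4 - (-5/3)*R3:  [     0      0      0  -61/9   61/9 ]
Row echelon form:
[ 1  -1   -2      3  |     2 ]
[ 0  -6  -12     14  |    -8 ]
[ 0   0   -3   -5/3  |  -4/3 ]
[ 0   0    0  -61/9  |  61/9 ]
Back-substitution:
x_4 = (61/9) / (-61/9) = -1
x_3 = (-4/3 - (-5/3)*(-1)) / -3 = 1
x_2 = (-8 - (-12)*(1) - (14)*(-1)) / -6 = -3
x_1 = (2 - (-1)*(-3) - (-2)*(1) - (3)*(-1)) / 1 = 4

(4, -3, 1, -1)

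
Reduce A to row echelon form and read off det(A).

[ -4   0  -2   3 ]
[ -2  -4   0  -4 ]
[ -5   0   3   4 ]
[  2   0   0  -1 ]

det(A) = 48

Forward elimination:
R2 <- R2 - (1/2)*R1:  [     0     -4      1  -11/2 ]
R3 <- R3 - (5/4)*R1:  [    0     0  11/2   1/4 ]
R4 <- R4 - (-1/2)*R1:  [   0    0   -1  1/2 ]
R4 <- R4 - (-2/11)*R3:  [    0     0     0  6/11 ]
Upper-triangular form:
[ -4   0    -2      3 ]
[  0  -4     1  -11/2 ]
[  0   0  11/2    1/4 ]
[  0   0     0   6/11 ]
det(A) = (-1)^0 * (-4) * (-4) * (11/2) * (6/11) = 48  (0 row swaps -> sign +1)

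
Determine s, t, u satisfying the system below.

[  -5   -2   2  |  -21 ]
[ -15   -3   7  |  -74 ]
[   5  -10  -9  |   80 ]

Forward elimination on [A|b]:
R2 <- R2 - (3)*R1:  [   0    3    1  -11 ]
R3 <- R3 - (-1)*R1:  [   0  -12   -7   59 ]
R3 <- R3 - (-4)*R2:  [  0   0  -3  15 ]
Row echelon form:
[ -5  -2   2  |  -21 ]
[  0   3   1  |  -11 ]
[  0   0  -3  |   15 ]
Back-substitution:
u = (15) / -3 = -5
t = (-11 - (1)*(-5)) / 3 = -2
s = (-21 - (-2)*(-2) - (2)*(-5)) / -5 = 3

(3, -2, -5)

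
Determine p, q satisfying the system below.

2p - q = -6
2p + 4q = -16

(-4, -2)

Forward elimination on [A|b]:
R2 <- R2 - (1)*R1:  [   0    5  -10 ]
Row echelon form:
[ 2  -1  |   -6 ]
[ 0   5  |  -10 ]
Back-substitution:
q = (-10) / 5 = -2
p = (-6 - (-1)*(-2)) / 2 = -4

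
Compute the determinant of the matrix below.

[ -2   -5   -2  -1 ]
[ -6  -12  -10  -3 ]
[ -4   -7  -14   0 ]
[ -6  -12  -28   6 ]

det(A) = 108

Forward elimination:
R2 <- R2 - (3)*R1:  [  0   3  -4   0 ]
R3 <- R3 - (2)*R1:  [   0    3  -10    2 ]
R4 <- R4 - (3)*R1:  [   0    3  -22    9 ]
R3 <- R3 - (1)*R2:  [  0   0  -6   2 ]
R4 <- R4 - (1)*R2:  [   0    0  -18    9 ]
R4 <- R4 - (3)*R3:  [ 0  0  0  3 ]
Upper-triangular form:
[ -2  -5  -2  -1 ]
[  0   3  -4   0 ]
[  0   0  -6   2 ]
[  0   0   0   3 ]
det(A) = (-1)^0 * (-2) * (3) * (-6) * (3) = 108  (0 row swaps -> sign +1)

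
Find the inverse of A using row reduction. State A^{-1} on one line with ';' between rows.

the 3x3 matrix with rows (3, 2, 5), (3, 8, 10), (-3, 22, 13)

Gauss-Jordan on [A | I]:
R1 <- (1/3)*R1:  [   1  2/3  5/3  |  1/3    0    0 ]
R2 <- R2 - (3)*R1:  [  0   6   5  |  -1   1   0 ]
R3 <- R3 - (-3)*R1:  [  0  24  18  |   1   0   1 ]
R2 <- (1/6)*R2:  [    0     1   5/6  |  -1/6   1/6     0 ]
R1 <- R1 - (2/3)*R2:  [    1     0  10/9  |   4/9  -1/9     0 ]
R3 <- R3 - (24)*R2:  [  0   0  -2  |   5  -4   1 ]
R3 <- (1/-2)*R3:  [    0     0     1  |  -5/2     2  -1/2 ]
R1 <- R1 - (10/9)*R3:  [    1     0     0  |  29/9  -7/3   5/9 ]
R2 <- R2 - (5/6)*R3:  [     0      1      0  |  23/12   -3/2   5/12 ]
Right block of [I | A^{-1}] is the inverse:
[  29/9  -7/3   5/9 ]
[ 23/12  -3/2  5/12 ]
[  -5/2     2  -1/2 ]

inverse = [29/9 -7/3 5/9; 23/12 -3/2 5/12; -5/2 2 -1/2]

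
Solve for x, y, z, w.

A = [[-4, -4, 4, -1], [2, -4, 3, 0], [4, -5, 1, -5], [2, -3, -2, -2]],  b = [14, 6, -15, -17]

(-1, 1, 4, 2)

Forward elimination on [A|b]:
R2 <- R2 - (-1/2)*R1:  [    0    -6     5  -1/2    13 ]
R3 <- R3 - (-1)*R1:  [  0  -9   5  -6  -1 ]
R4 <- R4 - (-1/2)*R1:  [    0    -5     0  -5/2   -10 ]
R3 <- R3 - (3/2)*R2:  [     0      0   -5/2  -21/4  -41/2 ]
R4 <- R4 - (5/6)*R2:  [      0       0   -25/6  -25/12  -125/6 ]
R4 <- R4 - (5/3)*R3:  [    0     0     0  20/3  40/3 ]
Row echelon form:
[ -4  -4     4     -1  |     14 ]
[  0  -6     5   -1/2  |     13 ]
[  0   0  -5/2  -21/4  |  -41/2 ]
[  0   0     0   20/3  |   40/3 ]
Back-substitution:
w = (40/3) / (20/3) = 2
z = (-41/2 - (-21/4)*(2)) / (-5/2) = 4
y = (13 - (5)*(4) - (-1/2)*(2)) / -6 = 1
x = (14 - (-4)*(1) - (4)*(4) - (-1)*(2)) / -4 = -1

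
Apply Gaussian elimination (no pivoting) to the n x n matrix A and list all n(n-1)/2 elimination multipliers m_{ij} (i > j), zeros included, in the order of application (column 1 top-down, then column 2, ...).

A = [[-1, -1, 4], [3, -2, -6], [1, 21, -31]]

Forward elimination:
R2 <- R2 - (-3)*R1:  [  0  -5   6 ]
R3 <- R3 - (-1)*R1:  [   0   20  -27 ]
R3 <- R3 - (-4)*R2:  [  0   0  -3 ]
Multipliers (in order of application): m_{21} = -3, m_{31} = -1, m_{32} = -4

multipliers: -3, -1, -4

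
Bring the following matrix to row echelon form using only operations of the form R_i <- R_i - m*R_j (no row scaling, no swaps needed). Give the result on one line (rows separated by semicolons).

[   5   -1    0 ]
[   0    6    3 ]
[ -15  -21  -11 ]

Forward elimination:
R3 <- R3 - (-3)*R1:  [   0  -24  -11 ]
R3 <- R3 - (-4)*R2:  [ 0  0  1 ]
Row echelon form:
[ 5  -1  0 ]
[ 0   6  3 ]
[ 0   0  1 ]

REF = [5 -1 0; 0 6 3; 0 0 1]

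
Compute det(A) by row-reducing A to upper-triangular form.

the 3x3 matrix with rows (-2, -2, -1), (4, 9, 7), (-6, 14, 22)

Forward elimination:
R2 <- R2 - (-2)*R1:  [ 0  5  5 ]
R3 <- R3 - (3)*R1:  [  0  20  25 ]
R3 <- R3 - (4)*R2:  [ 0  0  5 ]
Upper-triangular form:
[ -2  -2  -1 ]
[  0   5   5 ]
[  0   0   5 ]
det(A) = (-1)^0 * (-2) * (5) * (5) = -50  (0 row swaps -> sign +1)

det(A) = -50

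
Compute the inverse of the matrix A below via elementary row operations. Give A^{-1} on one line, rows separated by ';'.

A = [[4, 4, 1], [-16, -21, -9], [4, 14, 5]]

Gauss-Jordan on [A | I]:
R1 <- (1/4)*R1:  [   1    1  1/4  |  1/4    0    0 ]
R2 <- R2 - (-16)*R1:  [  0  -5  -5  |   4   1   0 ]
R3 <- R3 - (4)*R1:  [  0  10   4  |  -1   0   1 ]
R2 <- (1/-5)*R2:  [    0     1     1  |  -4/5  -1/5     0 ]
R1 <- R1 - (1)*R2:  [     1      0   -3/4  |  21/20    1/5      0 ]
R3 <- R3 - (10)*R2:  [  0   0  -6  |   7   2   1 ]
R3 <- (1/-6)*R3:  [    0     0     1  |  -7/6  -1/3  -1/6 ]
R1 <- R1 - (-3/4)*R3:  [     1      0      0  |   7/40  -1/20   -1/8 ]
R2 <- R2 - (1)*R3:  [     0      1      0  |  11/30   2/15    1/6 ]
Right block of [I | A^{-1}] is the inverse:
[  7/40  -1/20  -1/8 ]
[ 11/30   2/15   1/6 ]
[  -7/6   -1/3  -1/6 ]

inverse = [7/40 -1/20 -1/8; 11/30 2/15 1/6; -7/6 -1/3 -1/6]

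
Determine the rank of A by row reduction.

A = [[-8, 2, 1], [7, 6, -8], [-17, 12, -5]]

Row reduction:
R2 <- R2 - (-7/8)*R1:  [     0   31/4  -57/8 ]
R3 <- R3 - (17/8)*R1:  [     0   31/4  -57/8 ]
R3 <- R3 - (1)*R2:  [ 0  0  0 ]
Row echelon form:
[ -8     2      1 ]
[  0  31/4  -57/8 ]
[  0     0      0 ]
Nonzero rows / pivot columns: 2

rank(A) = 2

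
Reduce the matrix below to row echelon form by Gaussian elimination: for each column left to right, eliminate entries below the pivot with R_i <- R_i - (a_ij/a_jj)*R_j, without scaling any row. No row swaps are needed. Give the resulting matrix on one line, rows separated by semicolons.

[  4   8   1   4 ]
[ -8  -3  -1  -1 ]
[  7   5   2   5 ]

REF = [4 8 1 4; 0 13 1 7; 0 0 49/52 37/13]

Forward elimination:
R2 <- R2 - (-2)*R1:  [  0  13   1   7 ]
R3 <- R3 - (7/4)*R1:  [   0   -9  1/4   -2 ]
R3 <- R3 - (-9/13)*R2:  [     0      0  49/52  37/13 ]
Row echelon form:
[ 4   8      1      4 ]
[ 0  13      1      7 ]
[ 0   0  49/52  37/13 ]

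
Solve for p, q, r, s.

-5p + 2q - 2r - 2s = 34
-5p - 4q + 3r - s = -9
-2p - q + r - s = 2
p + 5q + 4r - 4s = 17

Forward elimination on [A|b]:
R2 <- R2 - (1)*R1:  [   0   -6    5    1  -43 ]
R3 <- R3 - (2/5)*R1:  [     0   -9/5    9/5   -1/5  -58/5 ]
R4 <- R4 - (-1/5)*R1:  [     0   27/5   18/5  -22/5  119/5 ]
R3 <- R3 - (3/10)*R2:  [     0      0   3/10   -1/2  13/10 ]
R4 <- R4 - (-9/10)*R2:  [       0        0    81/10     -7/2  -149/10 ]
R4 <- R4 - (27)*R3:  [   0    0    0   10  -50 ]
Row echelon form:
[ -5   2    -2    -2  |     34 ]
[  0  -6     5     1  |    -43 ]
[  0   0  3/10  -1/2  |  13/10 ]
[  0   0     0    10  |    -50 ]
Back-substitution:
s = (-50) / 10 = -5
r = (13/10 - (-1/2)*(-5)) / (3/10) = -4
q = (-43 - (5)*(-4) - (1)*(-5)) / -6 = 3
p = (34 - (2)*(3) - (-2)*(-4) - (-2)*(-5)) / -5 = -2

(-2, 3, -4, -5)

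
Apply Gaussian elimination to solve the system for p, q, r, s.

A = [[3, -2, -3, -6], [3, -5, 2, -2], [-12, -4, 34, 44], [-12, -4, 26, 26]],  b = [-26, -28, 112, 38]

Forward elimination on [A|b]:
R2 <- R2 - (1)*R1:  [  0  -3   5   4  -2 ]
R3 <- R3 - (-4)*R1:  [   0  -12   22   20    8 ]
R4 <- R4 - (-4)*R1:  [   0  -12   14    2  -66 ]
R3 <- R3 - (4)*R2:  [  0   0   2   4  16 ]
R4 <- R4 - (4)*R2:  [   0    0   -6  -14  -58 ]
R4 <- R4 - (-3)*R3:  [   0    0    0   -2  -10 ]
Row echelon form:
[ 3  -2  -3  -6  |  -26 ]
[ 0  -3   5   4  |   -2 ]
[ 0   0   2   4  |   16 ]
[ 0   0   0  -2  |  -10 ]
Back-substitution:
s = (-10) / -2 = 5
r = (16 - (4)*(5)) / 2 = -2
q = (-2 - (5)*(-2) - (4)*(5)) / -3 = 4
p = (-26 - (-2)*(4) - (-3)*(-2) - (-6)*(5)) / 3 = 2

(2, 4, -2, 5)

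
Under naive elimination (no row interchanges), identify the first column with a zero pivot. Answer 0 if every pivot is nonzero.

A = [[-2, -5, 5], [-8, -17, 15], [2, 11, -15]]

Naive forward elimination:
R2 <- R2 - (4)*R1:  [  0   3  -5 ]
R3 <- R3 - (-1)*R1:  [   0    6  -10 ]
R3 <- R3 - (2)*R2:  [ 0  0  0 ]
Matrix at this point:
[ -2  -5   5 ]
[  0   3  -5 ]
[  0   0   0 ]
Pivot entry (3,3) in the last row is zero and there are no rows below to swap with -> zero pivot in column 3 (A is singular).

first zero-pivot column = 3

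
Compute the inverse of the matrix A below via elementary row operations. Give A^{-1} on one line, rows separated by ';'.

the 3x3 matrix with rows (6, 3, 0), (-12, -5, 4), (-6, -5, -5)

inverse = [5/2 5/6 2/3; -14/3 -5/3 -4/3; 5/3 2/3 1/3]

Gauss-Jordan on [A | I]:
R1 <- (1/6)*R1:  [   1  1/2    0  |  1/6    0    0 ]
R2 <- R2 - (-12)*R1:  [ 0  1  4  |  2  1  0 ]
R3 <- R3 - (-6)*R1:  [  0  -2  -5  |   1   0   1 ]
R1 <- R1 - (1/2)*R2:  [    1     0    -2  |  -5/6  -1/2     0 ]
R3 <- R3 - (-2)*R2:  [ 0  0  3  |  5  2  1 ]
R3 <- (1/3)*R3:  [   0    0    1  |  5/3  2/3  1/3 ]
R1 <- R1 - (-2)*R3:  [   1    0    0  |  5/2  5/6  2/3 ]
R2 <- R2 - (4)*R3:  [     0      1      0  |  -14/3   -5/3   -4/3 ]
Right block of [I | A^{-1}] is the inverse:
[   5/2   5/6   2/3 ]
[ -14/3  -5/3  -4/3 ]
[   5/3   2/3   1/3 ]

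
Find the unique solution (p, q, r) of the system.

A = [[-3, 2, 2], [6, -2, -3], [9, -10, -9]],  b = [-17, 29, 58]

Forward elimination on [A|b]:
R2 <- R2 - (-2)*R1:  [  0   2   1  -5 ]
R3 <- R3 - (-3)*R1:  [  0  -4  -3   7 ]
R3 <- R3 - (-2)*R2:  [  0   0  -1  -3 ]
Row echelon form:
[ -3  2   2  |  -17 ]
[  0  2   1  |   -5 ]
[  0  0  -1  |   -3 ]
Back-substitution:
r = (-3) / -1 = 3
q = (-5 - (1)*(3)) / 2 = -4
p = (-17 - (2)*(-4) - (2)*(3)) / -3 = 5

(5, -4, 3)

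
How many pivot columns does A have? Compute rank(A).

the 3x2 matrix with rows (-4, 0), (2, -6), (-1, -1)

rank(A) = 2

Row reduction:
R2 <- R2 - (-1/2)*R1:  [  0  -6 ]
R3 <- R3 - (1/4)*R1:  [  0  -1 ]
R3 <- R3 - (1/6)*R2:  [ 0  0 ]
Row echelon form:
[ -4   0 ]
[  0  -6 ]
[  0   0 ]
Nonzero rows / pivot columns: 2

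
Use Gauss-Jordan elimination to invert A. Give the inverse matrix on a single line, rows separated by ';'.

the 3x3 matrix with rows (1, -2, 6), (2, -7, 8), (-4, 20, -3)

inverse = [139/15 -38/5 -26/15; 26/15 -7/5 -4/15; -4/5 4/5 1/5]

Gauss-Jordan on [A | I]:
R2 <- R2 - (2)*R1:  [  0  -3  -4  |  -2   1   0 ]
R3 <- R3 - (-4)*R1:  [  0  12  21  |   4   0   1 ]
R2 <- (1/-3)*R2:  [    0     1   4/3  |   2/3  -1/3     0 ]
R1 <- R1 - (-2)*R2:  [    1     0  26/3  |   7/3  -2/3     0 ]
R3 <- R3 - (12)*R2:  [  0   0   5  |  -4   4   1 ]
R3 <- (1/5)*R3:  [    0     0     1  |  -4/5   4/5   1/5 ]
R1 <- R1 - (26/3)*R3:  [      1       0       0  |  139/15   -38/5  -26/15 ]
R2 <- R2 - (4/3)*R3:  [     0      1      0  |  26/15   -7/5  -4/15 ]
Right block of [I | A^{-1}] is the inverse:
[ 139/15  -38/5  -26/15 ]
[  26/15   -7/5   -4/15 ]
[   -4/5    4/5     1/5 ]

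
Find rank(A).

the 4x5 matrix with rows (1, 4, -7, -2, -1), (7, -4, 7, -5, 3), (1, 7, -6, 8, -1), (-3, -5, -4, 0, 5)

rank(A) = 4

Row reduction:
R2 <- R2 - (7)*R1:  [   0  -32   56    9   10 ]
R3 <- R3 - (1)*R1:  [  0   3   1  10   0 ]
R4 <- R4 - (-3)*R1:  [   0    7  -25   -6    2 ]
R3 <- R3 - (-3/32)*R2:  [      0       0    25/4  347/32   15/16 ]
R4 <- R4 - (-7/32)*R2:  [       0        0    -51/4  -129/32    67/16 ]
R4 <- R4 - (-51/25)*R3:  [        0         0         0  1809/100     61/10 ]
Row echelon form:
[ 1    4    -7        -2     -1 ]
[ 0  -32    56         9     10 ]
[ 0    0  25/4    347/32  15/16 ]
[ 0    0     0  1809/100  61/10 ]
Nonzero rows / pivot columns: 4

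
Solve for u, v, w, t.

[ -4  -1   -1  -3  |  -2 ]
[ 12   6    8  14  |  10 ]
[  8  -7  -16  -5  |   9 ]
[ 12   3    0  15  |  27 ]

(-1, 3, -3, 2)

Forward elimination on [A|b]:
R2 <- R2 - (-3)*R1:  [ 0  3  5  5  4 ]
R3 <- R3 - (-2)*R1:  [   0   -9  -18  -11    5 ]
R4 <- R4 - (-3)*R1:  [  0   0  -3   6  21 ]
R3 <- R3 - (-3)*R2:  [  0   0  -3   4  17 ]
R4 <- R4 - (1)*R3:  [ 0  0  0  2  4 ]
Row echelon form:
[ -4  -1  -1  -3  |  -2 ]
[  0   3   5   5  |   4 ]
[  0   0  -3   4  |  17 ]
[  0   0   0   2  |   4 ]
Back-substitution:
t = (4) / 2 = 2
w = (17 - (4)*(2)) / -3 = -3
v = (4 - (5)*(-3) - (5)*(2)) / 3 = 3
u = (-2 - (-1)*(3) - (-1)*(-3) - (-3)*(2)) / -4 = -1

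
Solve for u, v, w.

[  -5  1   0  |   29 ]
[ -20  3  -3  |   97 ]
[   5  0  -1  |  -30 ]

Forward elimination on [A|b]:
R2 <- R2 - (4)*R1:  [   0   -1   -3  -19 ]
R3 <- R3 - (-1)*R1:  [  0   1  -1  -1 ]
R3 <- R3 - (-1)*R2:  [   0    0   -4  -20 ]
Row echelon form:
[ -5   1   0  |   29 ]
[  0  -1  -3  |  -19 ]
[  0   0  -4  |  -20 ]
Back-substitution:
w = (-20) / -4 = 5
v = (-19 - (-3)*(5)) / -1 = 4
u = (29 - (1)*(4)) / -5 = -5

(-5, 4, 5)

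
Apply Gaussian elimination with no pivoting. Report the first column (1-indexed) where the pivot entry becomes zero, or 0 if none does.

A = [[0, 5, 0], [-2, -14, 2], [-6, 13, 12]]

Naive forward elimination:
Pivot entry (1,1) is zero but row 2 has -2 in column 1 -> naive elimination stops; a row interchange (e.g. R1 <-> R2) would be required here.

first zero-pivot column = 1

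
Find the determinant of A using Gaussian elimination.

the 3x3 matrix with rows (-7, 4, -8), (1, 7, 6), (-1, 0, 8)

Forward elimination:
R2 <- R2 - (-1/7)*R1:  [    0  53/7  34/7 ]
R3 <- R3 - (1/7)*R1:  [    0  -4/7  64/7 ]
R3 <- R3 - (-4/53)*R2:  [      0       0  504/53 ]
Upper-triangular form:
[ -7     4      -8 ]
[  0  53/7    34/7 ]
[  0     0  504/53 ]
det(A) = (-1)^0 * (-7) * (53/7) * (504/53) = -504  (0 row swaps -> sign +1)

det(A) = -504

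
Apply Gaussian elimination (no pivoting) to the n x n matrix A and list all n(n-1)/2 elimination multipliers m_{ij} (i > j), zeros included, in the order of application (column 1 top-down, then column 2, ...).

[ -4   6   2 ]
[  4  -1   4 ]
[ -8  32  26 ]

Forward elimination:
R2 <- R2 - (-1)*R1:  [ 0  5  6 ]
R3 <- R3 - (2)*R1:  [  0  20  22 ]
R3 <- R3 - (4)*R2:  [  0   0  -2 ]
Multipliers (in order of application): m_{21} = -1, m_{31} = 2, m_{32} = 4

multipliers: -1, 2, 4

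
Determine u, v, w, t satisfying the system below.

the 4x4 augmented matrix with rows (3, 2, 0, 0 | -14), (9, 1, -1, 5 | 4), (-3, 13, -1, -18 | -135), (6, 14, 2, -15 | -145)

(-2, -4, -1, 5)

Forward elimination on [A|b]:
R2 <- R2 - (3)*R1:  [  0  -5  -1   5  46 ]
R3 <- R3 - (-1)*R1:  [    0    15    -1   -18  -149 ]
R4 <- R4 - (2)*R1:  [    0    10     2   -15  -117 ]
R3 <- R3 - (-3)*R2:  [   0    0   -4   -3  -11 ]
R4 <- R4 - (-2)*R2:  [   0    0    0   -5  -25 ]
Row echelon form:
[ 3   2   0   0  |  -14 ]
[ 0  -5  -1   5  |   46 ]
[ 0   0  -4  -3  |  -11 ]
[ 0   0   0  -5  |  -25 ]
Back-substitution:
t = (-25) / -5 = 5
w = (-11 - (-3)*(5)) / -4 = -1
v = (46 - (-1)*(-1) - (5)*(5)) / -5 = -4
u = (-14 - (2)*(-4)) / 3 = -2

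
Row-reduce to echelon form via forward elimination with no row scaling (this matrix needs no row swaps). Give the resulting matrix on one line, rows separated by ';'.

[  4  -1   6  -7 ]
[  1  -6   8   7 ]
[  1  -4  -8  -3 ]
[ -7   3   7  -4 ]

Forward elimination:
R2 <- R2 - (1/4)*R1:  [     0  -23/4   13/2   35/4 ]
R3 <- R3 - (1/4)*R1:  [     0  -15/4  -19/2   -5/4 ]
R4 <- R4 - (-7/4)*R1:  [     0    5/4   35/2  -65/4 ]
R3 <- R3 - (15/23)*R2:  [       0        0  -316/23  -160/23 ]
R4 <- R4 - (-5/23)*R2:  [       0        0   435/23  -330/23 ]
R4 <- R4 - (-435/316)*R3:  [        0         0         0  -1890/79 ]
Row echelon form:
[ 4     -1        6        -7 ]
[ 0  -23/4     13/2      35/4 ]
[ 0      0  -316/23   -160/23 ]
[ 0      0        0  -1890/79 ]

REF = [4 -1 6 -7; 0 -23/4 13/2 35/4; 0 0 -316/23 -160/23; 0 0 0 -1890/79]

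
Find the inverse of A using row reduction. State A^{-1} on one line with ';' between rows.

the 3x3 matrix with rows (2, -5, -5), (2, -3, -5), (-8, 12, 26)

Gauss-Jordan on [A | I]:
R1 <- (1/2)*R1:  [    1  -5/2  -5/2  |   1/2     0     0 ]
R2 <- R2 - (2)*R1:  [  0   2   0  |  -1   1   0 ]
R3 <- R3 - (-8)*R1:  [  0  -8   6  |   4   0   1 ]
R2 <- (1/2)*R2:  [    0     1     0  |  -1/2   1/2     0 ]
R1 <- R1 - (-5/2)*R2:  [    1     0  -5/2  |  -3/4   5/4     0 ]
R3 <- R3 - (-8)*R2:  [ 0  0  6  |  0  4  1 ]
R3 <- (1/6)*R3:  [   0    0    1  |    0  2/3  1/6 ]
R1 <- R1 - (-5/2)*R3:  [     1      0      0  |   -3/4  35/12   5/12 ]
Right block of [I | A^{-1}] is the inverse:
[ -3/4  35/12  5/12 ]
[ -1/2    1/2     0 ]
[    0    2/3   1/6 ]

inverse = [-3/4 35/12 5/12; -1/2 1/2 0; 0 2/3 1/6]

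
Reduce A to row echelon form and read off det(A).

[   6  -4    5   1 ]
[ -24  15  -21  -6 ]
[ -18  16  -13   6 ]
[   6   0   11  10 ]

det(A) = 24

Forward elimination:
R2 <- R2 - (-4)*R1:  [  0  -1  -1  -2 ]
R3 <- R3 - (-3)*R1:  [ 0  4  2  9 ]
R4 <- R4 - (1)*R1:  [ 0  4  6  9 ]
R3 <- R3 - (-4)*R2:  [  0   0  -2   1 ]
R4 <- R4 - (-4)*R2:  [ 0  0  2  1 ]
R4 <- R4 - (-1)*R3:  [ 0  0  0  2 ]
Upper-triangular form:
[ 6  -4   5   1 ]
[ 0  -1  -1  -2 ]
[ 0   0  -2   1 ]
[ 0   0   0   2 ]
det(A) = (-1)^0 * (6) * (-1) * (-2) * (2) = 24  (0 row swaps -> sign +1)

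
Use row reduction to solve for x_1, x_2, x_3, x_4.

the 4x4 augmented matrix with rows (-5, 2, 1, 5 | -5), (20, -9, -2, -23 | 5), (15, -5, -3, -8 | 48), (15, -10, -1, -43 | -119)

Forward elimination on [A|b]:
R2 <- R2 - (-4)*R1:  [   0   -1    2   -3  -15 ]
R3 <- R3 - (-3)*R1:  [  0   1   0   7  33 ]
R4 <- R4 - (-3)*R1:  [    0    -4     2   -28  -134 ]
R3 <- R3 - (-1)*R2:  [  0   0   2   4  18 ]
R4 <- R4 - (4)*R2:  [   0    0   -6  -16  -74 ]
R4 <- R4 - (-3)*R3:  [   0    0    0   -4  -20 ]
Row echelon form:
[ -5   2  1   5  |   -5 ]
[  0  -1  2  -3  |  -15 ]
[  0   0  2   4  |   18 ]
[  0   0  0  -4  |  -20 ]
Back-substitution:
x_4 = (-20) / -4 = 5
x_3 = (18 - (4)*(5)) / 2 = -1
x_2 = (-15 - (2)*(-1) - (-3)*(5)) / -1 = -2
x_1 = (-5 - (2)*(-2) - (1)*(-1) - (5)*(5)) / -5 = 5

(5, -2, -1, 5)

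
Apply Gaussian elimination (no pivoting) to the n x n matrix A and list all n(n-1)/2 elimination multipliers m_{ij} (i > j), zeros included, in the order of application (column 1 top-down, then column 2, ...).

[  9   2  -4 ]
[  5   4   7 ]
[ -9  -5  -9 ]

Forward elimination:
R2 <- R2 - (5/9)*R1:  [    0  26/9  83/9 ]
R3 <- R3 - (-1)*R1:  [   0   -3  -13 ]
R3 <- R3 - (-27/26)*R2:  [      0       0  -89/26 ]
Multipliers (in order of application): m_{21} = 5/9, m_{31} = -1, m_{32} = -27/26

multipliers: 5/9, -1, -27/26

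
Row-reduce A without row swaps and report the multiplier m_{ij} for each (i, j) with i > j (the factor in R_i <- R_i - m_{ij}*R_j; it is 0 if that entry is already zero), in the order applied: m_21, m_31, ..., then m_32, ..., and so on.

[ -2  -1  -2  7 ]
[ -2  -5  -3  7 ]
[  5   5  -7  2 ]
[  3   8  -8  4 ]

Forward elimination:
R2 <- R2 - (1)*R1:  [  0  -4  -1   0 ]
R3 <- R3 - (-5/2)*R1:  [    0   5/2   -12  39/2 ]
R4 <- R4 - (-3/2)*R1:  [    0  13/2   -11  29/2 ]
R3 <- R3 - (-5/8)*R2:  [      0       0  -101/8    39/2 ]
R4 <- R4 - (-13/8)*R2:  [      0       0  -101/8    29/2 ]
R4 <- R4 - (1)*R3:  [  0   0   0  -5 ]
Multipliers (in order of application): m_{21} = 1, m_{31} = -5/2, m_{41} = -3/2, m_{32} = -5/8, m_{42} = -13/8, m_{43} = 1

multipliers: 1, -5/2, -3/2, -5/8, -13/8, 1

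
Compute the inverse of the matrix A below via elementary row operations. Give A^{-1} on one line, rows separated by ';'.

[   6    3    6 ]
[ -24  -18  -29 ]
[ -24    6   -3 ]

inverse = [-19/18 -5/24 -7/72; -26/9 -7/12 -5/36; 8/3 1/2 1/6]

Gauss-Jordan on [A | I]:
R1 <- (1/6)*R1:  [   1  1/2    1  |  1/6    0    0 ]
R2 <- R2 - (-24)*R1:  [  0  -6  -5  |   4   1   0 ]
R3 <- R3 - (-24)*R1:  [  0  18  21  |   4   0   1 ]
R2 <- (1/-6)*R2:  [    0     1   5/6  |  -2/3  -1/6     0 ]
R1 <- R1 - (1/2)*R2:  [    1     0  7/12  |   1/2  1/12     0 ]
R3 <- R3 - (18)*R2:  [  0   0   6  |  16   3   1 ]
R3 <- (1/6)*R3:  [   0    0    1  |  8/3  1/2  1/6 ]
R1 <- R1 - (7/12)*R3:  [      1       0       0  |  -19/18   -5/24   -7/72 ]
R2 <- R2 - (5/6)*R3:  [     0      1      0  |  -26/9  -7/12  -5/36 ]
Right block of [I | A^{-1}] is the inverse:
[ -19/18  -5/24  -7/72 ]
[  -26/9  -7/12  -5/36 ]
[    8/3    1/2    1/6 ]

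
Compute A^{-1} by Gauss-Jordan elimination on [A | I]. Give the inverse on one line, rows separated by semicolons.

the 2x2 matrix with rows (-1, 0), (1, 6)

Gauss-Jordan on [A | I]:
R1 <- (1/-1)*R1:  [  1   0  |  -1   0 ]
R2 <- R2 - (1)*R1:  [ 0  6  |  1  1 ]
R2 <- (1/6)*R2:  [   0    1  |  1/6  1/6 ]
Right block of [I | A^{-1}] is the inverse:
[  -1    0 ]
[ 1/6  1/6 ]

inverse = [-1 0; 1/6 1/6]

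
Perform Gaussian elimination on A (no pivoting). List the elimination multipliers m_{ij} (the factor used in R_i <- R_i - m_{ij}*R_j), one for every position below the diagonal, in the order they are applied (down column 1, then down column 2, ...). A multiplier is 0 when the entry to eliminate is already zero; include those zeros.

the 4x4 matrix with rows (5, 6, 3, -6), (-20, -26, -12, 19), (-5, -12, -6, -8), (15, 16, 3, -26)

multipliers: -4, -1, 3, 3, 1, 2

Forward elimination:
R2 <- R2 - (-4)*R1:  [  0  -2   0  -5 ]
R3 <- R3 - (-1)*R1:  [   0   -6   -3  -14 ]
R4 <- R4 - (3)*R1:  [  0  -2  -6  -8 ]
R3 <- R3 - (3)*R2:  [  0   0  -3   1 ]
R4 <- R4 - (1)*R2:  [  0   0  -6  -3 ]
R4 <- R4 - (2)*R3:  [  0   0   0  -5 ]
Multipliers (in order of application): m_{21} = -4, m_{31} = -1, m_{41} = 3, m_{32} = 3, m_{42} = 1, m_{43} = 2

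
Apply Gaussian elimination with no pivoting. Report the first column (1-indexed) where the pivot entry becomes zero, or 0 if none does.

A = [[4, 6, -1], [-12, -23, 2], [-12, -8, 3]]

first zero-pivot column = 0

Naive forward elimination:
R2 <- R2 - (-3)*R1:  [  0  -5  -1 ]
R3 <- R3 - (-3)*R1:  [  0  10   0 ]
R3 <- R3 - (-2)*R2:  [  0   0  -2 ]
All pivots nonzero; naive elimination completes without hitting a zero pivot.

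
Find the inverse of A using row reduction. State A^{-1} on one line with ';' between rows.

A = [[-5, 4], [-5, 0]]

inverse = [0 -1/5; 1/4 -1/4]

Gauss-Jordan on [A | I]:
R1 <- (1/-5)*R1:  [    1  -4/5  |  -1/5     0 ]
R2 <- R2 - (-5)*R1:  [  0  -4  |  -1   1 ]
R2 <- (1/-4)*R2:  [    0     1  |   1/4  -1/4 ]
R1 <- R1 - (-4/5)*R2:  [    1     0  |     0  -1/5 ]
Right block of [I | A^{-1}] is the inverse:
[   0  -1/5 ]
[ 1/4  -1/4 ]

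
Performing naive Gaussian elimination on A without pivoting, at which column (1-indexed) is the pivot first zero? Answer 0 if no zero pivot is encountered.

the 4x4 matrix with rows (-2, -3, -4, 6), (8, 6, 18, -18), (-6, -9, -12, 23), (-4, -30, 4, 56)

first zero-pivot column = 3

Naive forward elimination:
R2 <- R2 - (-4)*R1:  [  0  -6   2   6 ]
R3 <- R3 - (3)*R1:  [ 0  0  0  5 ]
R4 <- R4 - (2)*R1:  [   0  -24   12   44 ]
R4 <- R4 - (4)*R2:  [  0   0   4  20 ]
Matrix at this point:
[ -2  -3  -4   6 ]
[  0  -6   2   6 ]
[  0   0   0   5 ]
[  0   0   4  20 ]
Pivot entry (3,3) is zero but row 4 has 4 in column 3 -> naive elimination stops; a row interchange (e.g. R3 <-> R4) would be required here.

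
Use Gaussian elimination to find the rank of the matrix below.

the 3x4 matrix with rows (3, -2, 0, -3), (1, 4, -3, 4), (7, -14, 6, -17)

rank(A) = 2

Row reduction:
R2 <- R2 - (1/3)*R1:  [    0  14/3    -3     5 ]
R3 <- R3 - (7/3)*R1:  [     0  -28/3      6    -10 ]
R3 <- R3 - (-2)*R2:  [ 0  0  0  0 ]
Row echelon form:
[ 3    -2   0  -3 ]
[ 0  14/3  -3   5 ]
[ 0     0   0   0 ]
Nonzero rows / pivot columns: 2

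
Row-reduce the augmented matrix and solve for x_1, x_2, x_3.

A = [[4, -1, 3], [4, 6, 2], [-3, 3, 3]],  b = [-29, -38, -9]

Forward elimination on [A|b]:
R2 <- R2 - (1)*R1:  [  0   7  -1  -9 ]
R3 <- R3 - (-3/4)*R1:  [      0     9/4    21/4  -123/4 ]
R3 <- R3 - (9/28)*R2:  [      0       0    39/7  -195/7 ]
Row echelon form:
[ 4  -1     3  |     -29 ]
[ 0   7    -1  |      -9 ]
[ 0   0  39/7  |  -195/7 ]
Back-substitution:
x_3 = (-195/7) / (39/7) = -5
x_2 = (-9 - (-1)*(-5)) / 7 = -2
x_1 = (-29 - (-1)*(-2) - (3)*(-5)) / 4 = -4

(-4, -2, -5)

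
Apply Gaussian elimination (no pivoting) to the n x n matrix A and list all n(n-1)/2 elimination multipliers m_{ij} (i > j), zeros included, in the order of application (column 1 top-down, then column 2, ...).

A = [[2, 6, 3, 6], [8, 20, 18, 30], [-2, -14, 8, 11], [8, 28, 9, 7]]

Forward elimination:
R2 <- R2 - (4)*R1:  [  0  -4   6   6 ]
R3 <- R3 - (-1)*R1:  [  0  -8  11  17 ]
R4 <- R4 - (4)*R1:  [   0    4   -3  -17 ]
R3 <- R3 - (2)*R2:  [  0   0  -1   5 ]
R4 <- R4 - (-1)*R2:  [   0    0    3  -11 ]
R4 <- R4 - (-3)*R3:  [ 0  0  0  4 ]
Multipliers (in order of application): m_{21} = 4, m_{31} = -1, m_{41} = 4, m_{32} = 2, m_{42} = -1, m_{43} = -3

multipliers: 4, -1, 4, 2, -1, -3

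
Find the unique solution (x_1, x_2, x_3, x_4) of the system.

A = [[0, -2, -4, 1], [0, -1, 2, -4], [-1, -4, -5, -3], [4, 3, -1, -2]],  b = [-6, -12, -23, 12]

Forward elimination on [A|b]:
R1 <-> R3   (pivot in column 1 was zero)
[ -1  -4  -5  -3  -23 ]
[  0  -1   2  -4  -12 ]
[  0  -2  -4   1   -6 ]
[  4   3  -1  -2   12 ]
R4 <- R4 - (-4)*R1:  [   0  -13  -21  -14  -80 ]
R3 <- R3 - (2)*R2:  [  0   0  -8   9  18 ]
R4 <- R4 - (13)*R2:  [   0    0  -47   38   76 ]
R4 <- R4 - (47/8)*R3:  [      0       0       0  -119/8  -119/4 ]
Row echelon form:
[ -1  -4  -5      -3  |     -23 ]
[  0  -1   2      -4  |     -12 ]
[  0   0  -8       9  |      18 ]
[  0   0   0  -119/8  |  -119/4 ]
Back-substitution:
x_4 = (-119/4) / (-119/8) = 2
x_3 = (18 - (9)*(2)) / -8 = 0
x_2 = (-12 - (2)*(0) - (-4)*(2)) / -1 = 4
x_1 = (-23 - (-4)*(4) - (-5)*(0) - (-3)*(2)) / -1 = 1

(1, 4, 0, 2)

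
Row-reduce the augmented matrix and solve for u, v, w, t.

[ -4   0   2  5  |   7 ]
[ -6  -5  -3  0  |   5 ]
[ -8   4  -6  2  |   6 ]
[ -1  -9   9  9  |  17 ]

(1, -1, -2, 3)

Forward elimination on [A|b]:
R2 <- R2 - (3/2)*R1:  [     0     -5     -6  -15/2  -11/2 ]
R3 <- R3 - (2)*R1:  [   0    4  -10   -8   -8 ]
R4 <- R4 - (1/4)*R1:  [    0    -9  17/2  31/4  61/4 ]
R3 <- R3 - (-4/5)*R2:  [     0      0  -74/5    -14  -62/5 ]
R4 <- R4 - (9/5)*R2:  [      0       0  193/10    85/4  503/20 ]
R4 <- R4 - (-193/148)*R3:  [        0         0         0   443/148  1329/148 ]
Row echelon form:
[ -4   0      2        5  |         7 ]
[  0  -5     -6    -15/2  |     -11/2 ]
[  0   0  -74/5      -14  |     -62/5 ]
[  0   0      0  443/148  |  1329/148 ]
Back-substitution:
t = (1329/148) / (443/148) = 3
w = (-62/5 - (-14)*(3)) / (-74/5) = -2
v = (-11/2 - (-6)*(-2) - (-15/2)*(3)) / -5 = -1
u = (7 - (2)*(-2) - (5)*(3)) / -4 = 1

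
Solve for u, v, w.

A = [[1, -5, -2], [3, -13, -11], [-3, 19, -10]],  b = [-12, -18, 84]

(4, 4, -2)

Forward elimination on [A|b]:
R2 <- R2 - (3)*R1:  [  0   2  -5  18 ]
R3 <- R3 - (-3)*R1:  [   0    4  -16   48 ]
R3 <- R3 - (2)*R2:  [  0   0  -6  12 ]
Row echelon form:
[ 1  -5  -2  |  -12 ]
[ 0   2  -5  |   18 ]
[ 0   0  -6  |   12 ]
Back-substitution:
w = (12) / -6 = -2
v = (18 - (-5)*(-2)) / 2 = 4
u = (-12 - (-5)*(4) - (-2)*(-2)) / 1 = 4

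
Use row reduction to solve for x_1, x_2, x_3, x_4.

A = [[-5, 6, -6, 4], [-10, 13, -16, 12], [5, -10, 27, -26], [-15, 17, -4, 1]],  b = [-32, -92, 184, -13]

Forward elimination on [A|b]:
R2 <- R2 - (2)*R1:  [   0    1   -4    4  -28 ]
R3 <- R3 - (-1)*R1:  [   0   -4   21  -22  152 ]
R4 <- R4 - (3)*R1:  [   0   -1   14  -11   83 ]
R3 <- R3 - (-4)*R2:  [  0   0   5  -6  40 ]
R4 <- R4 - (-1)*R2:  [  0   0  10  -7  55 ]
R4 <- R4 - (2)*R3:  [   0    0    0    5  -25 ]
Row echelon form:
[ -5  6  -6   4  |  -32 ]
[  0  1  -4   4  |  -28 ]
[  0  0   5  -6  |   40 ]
[  0  0   0   5  |  -25 ]
Back-substitution:
x_4 = (-25) / 5 = -5
x_3 = (40 - (-6)*(-5)) / 5 = 2
x_2 = (-28 - (-4)*(2) - (4)*(-5)) / 1 = 0
x_1 = (-32 - (6)*(0) - (-6)*(2) - (4)*(-5)) / -5 = 0

(0, 0, 2, -5)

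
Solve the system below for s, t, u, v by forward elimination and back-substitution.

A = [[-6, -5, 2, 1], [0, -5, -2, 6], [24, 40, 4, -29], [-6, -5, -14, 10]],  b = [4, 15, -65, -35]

(3, -3, 3, 1)

Forward elimination on [A|b]:
R3 <- R3 - (-4)*R1:  [   0   20   12  -25  -49 ]
R4 <- R4 - (1)*R1:  [   0    0  -16    9  -39 ]
R3 <- R3 - (-4)*R2:  [  0   0   4  -1  11 ]
R4 <- R4 - (-4)*R3:  [ 0  0  0  5  5 ]
Row echelon form:
[ -6  -5   2   1  |   4 ]
[  0  -5  -2   6  |  15 ]
[  0   0   4  -1  |  11 ]
[  0   0   0   5  |   5 ]
Back-substitution:
v = (5) / 5 = 1
u = (11 - (-1)*(1)) / 4 = 3
t = (15 - (-2)*(3) - (6)*(1)) / -5 = -3
s = (4 - (-5)*(-3) - (2)*(3) - (1)*(1)) / -6 = 3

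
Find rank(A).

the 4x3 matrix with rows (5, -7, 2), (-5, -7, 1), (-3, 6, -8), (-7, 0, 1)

rank(A) = 3

Row reduction:
R2 <- R2 - (-1)*R1:  [   0  -14    3 ]
R3 <- R3 - (-3/5)*R1:  [     0    9/5  -34/5 ]
R4 <- R4 - (-7/5)*R1:  [     0  -49/5   19/5 ]
R3 <- R3 - (-9/70)*R2:  [       0        0  -449/70 ]
R4 <- R4 - (7/10)*R2:  [     0      0  17/10 ]
R4 <- R4 - (-119/449)*R3:  [ 0  0  0 ]
Row echelon form:
[ 5   -7        2 ]
[ 0  -14        3 ]
[ 0    0  -449/70 ]
[ 0    0        0 ]
Nonzero rows / pivot columns: 3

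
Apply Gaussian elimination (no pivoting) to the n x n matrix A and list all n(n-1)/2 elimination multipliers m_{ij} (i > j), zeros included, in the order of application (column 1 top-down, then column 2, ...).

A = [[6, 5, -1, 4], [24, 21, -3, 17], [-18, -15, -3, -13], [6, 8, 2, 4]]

Forward elimination:
R2 <- R2 - (4)*R1:  [ 0  1  1  1 ]
R3 <- R3 - (-3)*R1:  [  0   0  -6  -1 ]
R4 <- R4 - (1)*R1:  [ 0  3  3  0 ]
R3: entry in column 2 is already 0 -> m_{32} = 0 (no row operation needed)
R4 <- R4 - (3)*R2:  [  0   0   0  -3 ]
R4: entry in column 3 is already 0 -> m_{43} = 0 (no row operation needed)
Multipliers (in order of application): m_{21} = 4, m_{31} = -3, m_{41} = 1, m_{32} = 0, m_{42} = 3, m_{43} = 0

multipliers: 4, -3, 1, 0, 3, 0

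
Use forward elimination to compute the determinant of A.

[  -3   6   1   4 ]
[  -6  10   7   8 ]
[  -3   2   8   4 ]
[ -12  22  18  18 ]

det(A) = -36

Forward elimination:
R2 <- R2 - (2)*R1:  [  0  -2   5   0 ]
R3 <- R3 - (1)*R1:  [  0  -4   7   0 ]
R4 <- R4 - (4)*R1:  [  0  -2  14   2 ]
R3 <- R3 - (2)*R2:  [  0   0  -3   0 ]
R4 <- R4 - (1)*R2:  [ 0  0  9  2 ]
R4 <- R4 - (-3)*R3:  [ 0  0  0  2 ]
Upper-triangular form:
[ -3   6   1  4 ]
[  0  -2   5  0 ]
[  0   0  -3  0 ]
[  0   0   0  2 ]
det(A) = (-1)^0 * (-3) * (-2) * (-3) * (2) = -36  (0 row swaps -> sign +1)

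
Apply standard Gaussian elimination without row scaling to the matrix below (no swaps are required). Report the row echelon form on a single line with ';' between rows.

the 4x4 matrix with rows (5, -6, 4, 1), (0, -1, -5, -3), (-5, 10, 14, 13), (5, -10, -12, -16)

Forward elimination:
R3 <- R3 - (-1)*R1:  [  0   4  18  14 ]
R4 <- R4 - (1)*R1:  [   0   -4  -16  -17 ]
R3 <- R3 - (-4)*R2:  [  0   0  -2   2 ]
R4 <- R4 - (4)*R2:  [  0   0   4  -5 ]
R4 <- R4 - (-2)*R3:  [  0   0   0  -1 ]
Row echelon form:
[ 5  -6   4   1 ]
[ 0  -1  -5  -3 ]
[ 0   0  -2   2 ]
[ 0   0   0  -1 ]

REF = [5 -6 4 1; 0 -1 -5 -3; 0 0 -2 2; 0 0 0 -1]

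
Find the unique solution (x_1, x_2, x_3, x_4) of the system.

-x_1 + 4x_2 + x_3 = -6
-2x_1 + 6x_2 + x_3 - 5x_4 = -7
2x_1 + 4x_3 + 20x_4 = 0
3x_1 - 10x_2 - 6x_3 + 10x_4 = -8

(2, -2, 4, -1)

Forward elimination on [A|b]:
R2 <- R2 - (2)*R1:  [  0  -2  -1  -5   5 ]
R3 <- R3 - (-2)*R1:  [   0    8    6   20  -12 ]
R4 <- R4 - (-3)*R1:  [   0    2   -3   10  -26 ]
R3 <- R3 - (-4)*R2:  [ 0  0  2  0  8 ]
R4 <- R4 - (-1)*R2:  [   0    0   -4    5  -21 ]
R4 <- R4 - (-2)*R3:  [  0   0   0   5  -5 ]
Row echelon form:
[ -1   4   1   0  |  -6 ]
[  0  -2  -1  -5  |   5 ]
[  0   0   2   0  |   8 ]
[  0   0   0   5  |  -5 ]
Back-substitution:
x_4 = (-5) / 5 = -1
x_3 = (8) / 2 = 4
x_2 = (5 - (-1)*(4) - (-5)*(-1)) / -2 = -2
x_1 = (-6 - (4)*(-2) - (1)*(4)) / -1 = 2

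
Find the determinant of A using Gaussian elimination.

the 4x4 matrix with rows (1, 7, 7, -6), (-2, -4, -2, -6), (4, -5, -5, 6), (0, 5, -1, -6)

det(A) = -1860

Forward elimination:
R2 <- R2 - (-2)*R1:  [   0   10   12  -18 ]
R3 <- R3 - (4)*R1:  [   0  -33  -33   30 ]
R3 <- R3 - (-33/10)*R2:  [      0       0    33/5  -147/5 ]
R4 <- R4 - (1/2)*R2:  [  0   0  -7   3 ]
R4 <- R4 - (-35/33)*R3:  [       0        0        0  -310/11 ]
Upper-triangular form:
[ 1   7     7       -6 ]
[ 0  10    12      -18 ]
[ 0   0  33/5   -147/5 ]
[ 0   0     0  -310/11 ]
det(A) = (-1)^0 * (1) * (10) * (33/5) * (-310/11) = -1860  (0 row swaps -> sign +1)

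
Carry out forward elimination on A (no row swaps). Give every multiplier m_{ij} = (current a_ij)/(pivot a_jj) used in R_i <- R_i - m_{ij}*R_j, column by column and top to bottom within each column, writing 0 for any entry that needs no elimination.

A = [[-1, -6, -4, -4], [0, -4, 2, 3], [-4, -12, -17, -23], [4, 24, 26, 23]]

multipliers: 0, 4, -4, -3, 0, 2

Forward elimination:
R2: entry in column 1 is already 0 -> m_{21} = 0 (no row operation needed)
R3 <- R3 - (4)*R1:  [  0  12  -1  -7 ]
R4 <- R4 - (-4)*R1:  [  0   0  10   7 ]
R3 <- R3 - (-3)*R2:  [ 0  0  5  2 ]
R4: entry in column 2 is already 0 -> m_{42} = 0 (no row operation needed)
R4 <- R4 - (2)*R3:  [ 0  0  0  3 ]
Multipliers (in order of application): m_{21} = 0, m_{31} = 4, m_{41} = -4, m_{32} = -3, m_{42} = 0, m_{43} = 2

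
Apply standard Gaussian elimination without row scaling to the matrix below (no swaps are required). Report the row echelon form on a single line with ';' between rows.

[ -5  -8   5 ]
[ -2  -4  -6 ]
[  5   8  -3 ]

Forward elimination:
R2 <- R2 - (2/5)*R1:  [    0  -4/5    -8 ]
R3 <- R3 - (-1)*R1:  [ 0  0  2 ]
Row echelon form:
[ -5    -8   5 ]
[  0  -4/5  -8 ]
[  0     0   2 ]

REF = [-5 -8 5; 0 -4/5 -8; 0 0 2]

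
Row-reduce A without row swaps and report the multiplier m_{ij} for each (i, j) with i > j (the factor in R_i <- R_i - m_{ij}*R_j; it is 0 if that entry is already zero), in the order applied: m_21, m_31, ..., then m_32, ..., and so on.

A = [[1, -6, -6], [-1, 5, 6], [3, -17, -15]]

multipliers: -1, 3, -1

Forward elimination:
R2 <- R2 - (-1)*R1:  [  0  -1   0 ]
R3 <- R3 - (3)*R1:  [ 0  1  3 ]
R3 <- R3 - (-1)*R2:  [ 0  0  3 ]
Multipliers (in order of application): m_{21} = -1, m_{31} = 3, m_{32} = -1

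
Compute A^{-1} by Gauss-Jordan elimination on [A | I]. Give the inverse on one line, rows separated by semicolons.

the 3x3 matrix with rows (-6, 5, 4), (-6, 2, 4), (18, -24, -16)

inverse = [-8/9 2/9 -1/6; 1/3 -1/3 0; -3/2 3/4 -1/4]

Gauss-Jordan on [A | I]:
R1 <- (1/-6)*R1:  [    1  -5/6  -2/3  |  -1/6     0     0 ]
R2 <- R2 - (-6)*R1:  [  0  -3   0  |  -1   1   0 ]
R3 <- R3 - (18)*R1:  [  0  -9  -4  |   3   0   1 ]
R2 <- (1/-3)*R2:  [    0     1     0  |   1/3  -1/3     0 ]
R1 <- R1 - (-5/6)*R2:  [     1      0   -2/3  |    1/9  -5/18      0 ]
R3 <- R3 - (-9)*R2:  [  0   0  -4  |   6  -3   1 ]
R3 <- (1/-4)*R3:  [    0     0     1  |  -3/2   3/4  -1/4 ]
R1 <- R1 - (-2/3)*R3:  [    1     0     0  |  -8/9   2/9  -1/6 ]
Right block of [I | A^{-1}] is the inverse:
[ -8/9   2/9  -1/6 ]
[  1/3  -1/3     0 ]
[ -3/2   3/4  -1/4 ]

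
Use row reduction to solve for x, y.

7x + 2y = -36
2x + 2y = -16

Forward elimination on [A|b]:
R2 <- R2 - (2/7)*R1:  [     0   10/7  -40/7 ]
Row echelon form:
[ 7     2  |    -36 ]
[ 0  10/7  |  -40/7 ]
Back-substitution:
y = (-40/7) / (10/7) = -4
x = (-36 - (2)*(-4)) / 7 = -4

(-4, -4)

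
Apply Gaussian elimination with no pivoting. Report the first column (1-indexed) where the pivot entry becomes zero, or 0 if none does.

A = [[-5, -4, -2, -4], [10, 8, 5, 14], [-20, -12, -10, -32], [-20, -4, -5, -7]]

Naive forward elimination:
R2 <- R2 - (-2)*R1:  [ 0  0  1  6 ]
R3 <- R3 - (4)*R1:  [   0    4   -2  -16 ]
R4 <- R4 - (4)*R1:  [  0  12   3   9 ]
Matrix at this point:
[ -5  -4  -2   -4 ]
[  0   0   1    6 ]
[  0   4  -2  -16 ]
[  0  12   3    9 ]
Pivot entry (2,2) is zero but row 3 has 4 in column 2 -> naive elimination stops; a row interchange (e.g. R2 <-> R3) would be required here.

first zero-pivot column = 2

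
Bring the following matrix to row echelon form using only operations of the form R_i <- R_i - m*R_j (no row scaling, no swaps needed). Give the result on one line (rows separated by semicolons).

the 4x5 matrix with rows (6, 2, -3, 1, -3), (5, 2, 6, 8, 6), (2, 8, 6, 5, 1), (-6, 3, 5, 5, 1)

REF = [6 2 -3 1 -3; 0 1/3 17/2 43/6 17/2; 0 0 -180 -153 -185; 0 0 0 207/40 -37/72]

Forward elimination:
R2 <- R2 - (5/6)*R1:  [    0   1/3  17/2  43/6  17/2 ]
R3 <- R3 - (1/3)*R1:  [    0  22/3     7  14/3     2 ]
R4 <- R4 - (-1)*R1:  [  0   5   2   6  -2 ]
R3 <- R3 - (22)*R2:  [    0     0  -180  -153  -185 ]
R4 <- R4 - (15)*R2:  [      0       0  -251/2  -203/2  -259/2 ]
R4 <- R4 - (251/360)*R3:  [      0       0       0  207/40  -37/72 ]
Row echelon form:
[ 6    2    -3       1      -3 ]
[ 0  1/3  17/2    43/6    17/2 ]
[ 0    0  -180    -153    -185 ]
[ 0    0     0  207/40  -37/72 ]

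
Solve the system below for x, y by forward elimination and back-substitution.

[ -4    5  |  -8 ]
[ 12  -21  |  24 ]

(2, 0)

Forward elimination on [A|b]:
R2 <- R2 - (-3)*R1:  [  0  -6   0 ]
Row echelon form:
[ -4   5  |  -8 ]
[  0  -6  |   0 ]
Back-substitution:
y = (0) / -6 = 0
x = (-8 - (5)*(0)) / -4 = 2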